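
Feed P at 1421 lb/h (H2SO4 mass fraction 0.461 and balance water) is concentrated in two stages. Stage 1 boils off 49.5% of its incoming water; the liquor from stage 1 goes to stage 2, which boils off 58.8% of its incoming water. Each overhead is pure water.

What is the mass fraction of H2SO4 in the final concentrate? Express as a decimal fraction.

water in feed = 1421×0.539 = 765.92 lb/h.
After stage 1: water left = (1−0.495)×765.92 = 386.79; stream total = 1041.9 lb/h.
After stage 2: water left = (1−0.588)×386.79 = 159.36; final concentrate = 814.44 lb/h.
H2SO4 fraction = 655.08/814.44 = 0.804.

0.804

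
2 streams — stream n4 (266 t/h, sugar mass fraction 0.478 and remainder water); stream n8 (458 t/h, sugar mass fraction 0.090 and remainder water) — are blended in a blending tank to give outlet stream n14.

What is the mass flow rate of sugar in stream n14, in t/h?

sugar out = sugar in = 266×0.478 + 458×0.090 = 168.37 t/h.

168.4 t/h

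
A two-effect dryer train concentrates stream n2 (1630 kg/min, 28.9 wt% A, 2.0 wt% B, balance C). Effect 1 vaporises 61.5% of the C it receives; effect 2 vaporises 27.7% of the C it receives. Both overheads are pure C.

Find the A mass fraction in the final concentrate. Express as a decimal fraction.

0.576

C in feed = 1630×0.691 = 1126.3 kg/min.
After stage 1: C left = (1−0.615)×1126.3 = 433.64; stream total = 937.31 kg/min.
After stage 2: C left = (1−0.277)×433.64 = 313.52; final concentrate = 817.19 kg/min.
A fraction = 471.07/817.19 = 0.576.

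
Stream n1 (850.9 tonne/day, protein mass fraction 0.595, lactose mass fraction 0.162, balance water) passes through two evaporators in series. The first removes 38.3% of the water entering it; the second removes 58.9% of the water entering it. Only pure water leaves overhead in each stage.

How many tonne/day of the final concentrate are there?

water in feed = 850.9×0.243 = 206.77 tonne/day.
After stage 1: water left = (1−0.383)×206.77 = 127.58; stream total = 771.71 tonne/day.
After stage 2: water left = (1−0.589)×127.58 = 52.434; final concentrate = 696.57 tonne/day.

696.6 tonne/day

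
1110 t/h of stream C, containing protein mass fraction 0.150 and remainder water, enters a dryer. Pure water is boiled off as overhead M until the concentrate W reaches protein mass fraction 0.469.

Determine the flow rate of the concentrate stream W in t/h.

355 t/h

protein is conserved: 1110×0.150 = 166.5 t/h all reports to the concentrate.
Concentrate = 166.5/(target fraction) = 355.01 t/h.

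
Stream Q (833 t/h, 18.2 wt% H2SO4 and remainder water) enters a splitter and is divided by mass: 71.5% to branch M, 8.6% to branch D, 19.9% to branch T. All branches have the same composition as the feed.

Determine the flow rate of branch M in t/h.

595.6 t/h

Branch M flow = 0.715×833 = 595.6 t/h.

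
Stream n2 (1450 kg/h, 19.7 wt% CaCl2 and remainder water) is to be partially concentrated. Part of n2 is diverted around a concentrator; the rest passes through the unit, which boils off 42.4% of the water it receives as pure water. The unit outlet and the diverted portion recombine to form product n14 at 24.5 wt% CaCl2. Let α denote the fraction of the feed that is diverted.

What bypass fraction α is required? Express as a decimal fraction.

0.425

All 1450×0.197 = 285.65 kg/h of CaCl2 reaches n14, so n14 = 285.65/0.245 = 1165.9 kg/h and vapour = 284.08 kg/h.
The evaporator receives (1−α)·1450 of feed at 0.803 water and removes 0.424 of that water:
0.424×0.803×(1−α)×1450 = 284.08
(1−α) = 284.08/493.68 = 0.5754;  α = 0.4246.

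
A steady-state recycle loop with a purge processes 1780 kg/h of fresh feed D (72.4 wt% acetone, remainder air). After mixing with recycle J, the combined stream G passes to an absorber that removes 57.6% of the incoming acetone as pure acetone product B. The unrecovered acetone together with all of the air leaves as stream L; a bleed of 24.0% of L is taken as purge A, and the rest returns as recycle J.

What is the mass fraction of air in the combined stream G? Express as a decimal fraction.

air enters only via D and leaves only via the purge: 1780×0.276 = 0.240×(air in L), and the absorber passes all air, so air in G = air in L = 2047 kg/h.
acetone in G: m_A = 1780×0.724 + (1−0.240)·(1−0.576)·m_A, so m_A = 1288.7/0.6778 = 1901.4 kg/h.
G = 1901.4 + 2047 = 3948.4 kg/h.
air fraction in G = 2047/3948.4 = 0.518.

0.518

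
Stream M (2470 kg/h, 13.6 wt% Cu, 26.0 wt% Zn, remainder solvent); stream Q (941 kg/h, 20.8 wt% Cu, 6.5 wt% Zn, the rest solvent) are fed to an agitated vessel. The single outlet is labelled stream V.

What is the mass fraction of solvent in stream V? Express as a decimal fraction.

Total flow out = 2470 + 941 = 3411 kg/h.
solvent in = 2470×0.604 + 941×0.727 = 2176 kg/h.
solvent mass fraction in V = 2176/3411 = 0.638.

0.638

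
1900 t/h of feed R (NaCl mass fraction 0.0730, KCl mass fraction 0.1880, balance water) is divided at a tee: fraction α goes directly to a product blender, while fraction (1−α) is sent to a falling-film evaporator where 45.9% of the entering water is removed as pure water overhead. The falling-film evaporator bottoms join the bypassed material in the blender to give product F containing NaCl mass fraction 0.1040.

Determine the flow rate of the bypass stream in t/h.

All 1900×0.073 = 138.7 t/h of NaCl reaches F, so F = 138.7/0.104 = 1333.7 t/h and vapour = 566.35 t/h.
The evaporator receives (1−α)·1900 of feed at 0.739 water and removes 0.459 of that water:
0.459×0.739×(1−α)×1900 = 566.35
(1−α) = 566.35/644.48 = 0.8788;  α = 0.1212.
Bypass flow = 0.1212×1900 = 230.35 t/h.

230.4 t/h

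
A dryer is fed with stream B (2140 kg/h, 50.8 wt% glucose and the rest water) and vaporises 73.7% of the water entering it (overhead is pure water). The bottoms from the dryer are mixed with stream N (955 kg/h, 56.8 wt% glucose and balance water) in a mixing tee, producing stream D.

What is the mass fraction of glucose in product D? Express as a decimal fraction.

Vapour removed = 0.737×0.492×2140 = 775.97 kg/h; concentrate = 1364 kg/h.
glucose reaching the mixer = 1087.1 (from concentrate) + 955×0.568 = 1629.6 kg/h.
Product flow = 1364 + 955 = 2319 kg/h; glucose fraction = 0.7027.

0.7027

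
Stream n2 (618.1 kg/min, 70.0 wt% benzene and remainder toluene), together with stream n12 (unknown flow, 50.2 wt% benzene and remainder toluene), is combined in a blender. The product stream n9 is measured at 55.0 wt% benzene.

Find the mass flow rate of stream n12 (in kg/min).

Let n12 be the unknown flow. Total out = 618.1 + n12.
benzene balance: 432.67 + 0.502·n12 = 0.550·(618.1 + n12)
(0.502 − 0.550)·n12 = 0.550×618.1 − 432.67 = -92.715
n12 = -92.715 / -0.048 = 1931.6 kg/min

1932 kg/min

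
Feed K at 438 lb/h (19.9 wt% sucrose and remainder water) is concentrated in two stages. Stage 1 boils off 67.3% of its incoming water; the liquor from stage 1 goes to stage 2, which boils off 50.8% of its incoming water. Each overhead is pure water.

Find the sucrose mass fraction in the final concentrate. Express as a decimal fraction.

0.607

water in feed = 438×0.801 = 350.84 lb/h.
After stage 1: water left = (1−0.673)×350.84 = 114.72; stream total = 201.89 lb/h.
After stage 2: water left = (1−0.508)×114.72 = 56.444; final concentrate = 143.61 lb/h.
sucrose fraction = 87.162/143.61 = 0.607.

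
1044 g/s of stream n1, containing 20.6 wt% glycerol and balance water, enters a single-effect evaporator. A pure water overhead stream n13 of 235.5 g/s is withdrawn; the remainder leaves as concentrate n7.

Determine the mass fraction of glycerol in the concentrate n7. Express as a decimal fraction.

glycerol is not removed: 1044×0.206 = 215.06 g/s of glycerol enters n7.
Concentrate = 1044 − 235.5 = 808.5 g/s.
Mass fraction = 215.06/808.5 = 0.2660.

0.2660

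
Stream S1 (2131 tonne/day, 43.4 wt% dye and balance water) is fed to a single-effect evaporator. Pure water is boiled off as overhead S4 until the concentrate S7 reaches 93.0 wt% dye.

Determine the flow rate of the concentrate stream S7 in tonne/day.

dye is conserved: 2131×0.434 = 924.85 tonne/day all reports to the concentrate.
Concentrate = 924.85/(target fraction) = 994.47 tonne/day.

994.5 tonne/day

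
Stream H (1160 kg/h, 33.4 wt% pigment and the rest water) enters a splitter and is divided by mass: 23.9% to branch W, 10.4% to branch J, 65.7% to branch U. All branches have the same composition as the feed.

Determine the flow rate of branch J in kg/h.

Branch J flow = 0.104×1160 = 120.64 kg/h.

120.6 kg/h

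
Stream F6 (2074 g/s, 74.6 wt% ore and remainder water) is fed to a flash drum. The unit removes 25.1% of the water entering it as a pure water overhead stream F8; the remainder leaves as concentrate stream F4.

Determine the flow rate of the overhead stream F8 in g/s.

132.2 g/s

water entering = 2074×0.254 = 526.8 g/s; overhead removed = 0.251×526.8 = 132.23 g/s.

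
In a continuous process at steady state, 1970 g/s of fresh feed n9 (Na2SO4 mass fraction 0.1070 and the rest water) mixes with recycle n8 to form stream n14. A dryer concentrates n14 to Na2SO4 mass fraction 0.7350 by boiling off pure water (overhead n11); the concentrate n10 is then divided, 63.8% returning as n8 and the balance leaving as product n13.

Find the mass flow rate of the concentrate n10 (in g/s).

792.2 g/s

Overall Na2SO4 balance (none leaves overhead): Na2SO4 in fresh feed = Na2SO4 in product, i.e. 1970×0.107 = (1−0.638)·n10·0.735.
n10 = 210.79/(0.735×0.362) = 792.24 g/s.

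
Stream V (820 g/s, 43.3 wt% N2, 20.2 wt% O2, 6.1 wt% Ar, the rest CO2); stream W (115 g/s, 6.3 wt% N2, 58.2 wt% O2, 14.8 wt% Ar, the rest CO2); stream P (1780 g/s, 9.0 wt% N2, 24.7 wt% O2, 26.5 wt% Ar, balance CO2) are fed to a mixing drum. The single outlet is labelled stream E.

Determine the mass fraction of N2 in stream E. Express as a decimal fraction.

Total flow out = 820 + 115 + 1780 = 2715 g/s.
N2 in = 820×0.433 + 115×0.063 + 1780×0.090 = 522.5 g/s.
N2 mass fraction in E = 522.5/2715 = 0.1925.

0.1925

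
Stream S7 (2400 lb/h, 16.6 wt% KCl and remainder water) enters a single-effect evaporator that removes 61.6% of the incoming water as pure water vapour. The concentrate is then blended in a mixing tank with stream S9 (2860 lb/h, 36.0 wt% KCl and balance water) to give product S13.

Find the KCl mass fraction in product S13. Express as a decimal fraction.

Vapour removed = 0.616×0.834×2400 = 1233 lb/h; concentrate = 1167 lb/h.
KCl reaching the mixer = 398.4 (from concentrate) + 2860×0.360 = 1428 lb/h.
Product flow = 1167 + 2860 = 4027 lb/h; KCl fraction = 0.355.

0.355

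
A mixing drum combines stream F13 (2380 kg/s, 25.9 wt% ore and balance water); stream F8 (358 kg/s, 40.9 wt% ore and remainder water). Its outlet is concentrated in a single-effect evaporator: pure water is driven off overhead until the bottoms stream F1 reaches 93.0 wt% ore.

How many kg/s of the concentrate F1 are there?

820.3 kg/s

ore entering = 2380×0.259 + 358×0.409 = 762.84 kg/s.
All ore reports to F1, so F1 = 762.84/0.930 = 820.26 kg/s.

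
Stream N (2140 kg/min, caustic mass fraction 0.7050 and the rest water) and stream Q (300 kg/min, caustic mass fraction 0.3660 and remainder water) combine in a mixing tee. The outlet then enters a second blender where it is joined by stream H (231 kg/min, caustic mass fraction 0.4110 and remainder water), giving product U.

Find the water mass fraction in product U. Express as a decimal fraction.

0.3585

Overall, product flow = 2671 kg/min.
water in = 2140×0.295 + 300×0.634 + 231×0.589 = 957.56 kg/min.
water fraction in U = 0.3585.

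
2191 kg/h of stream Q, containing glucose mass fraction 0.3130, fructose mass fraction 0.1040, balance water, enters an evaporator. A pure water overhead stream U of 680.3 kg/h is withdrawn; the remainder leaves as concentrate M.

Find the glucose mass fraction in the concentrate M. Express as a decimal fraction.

0.4540

glucose is not removed: 2191×0.313 = 685.78 kg/h of glucose enters M.
Concentrate = 2191 − 680.3 = 1510.7 kg/h.
Mass fraction = 685.78/1510.7 = 0.4540.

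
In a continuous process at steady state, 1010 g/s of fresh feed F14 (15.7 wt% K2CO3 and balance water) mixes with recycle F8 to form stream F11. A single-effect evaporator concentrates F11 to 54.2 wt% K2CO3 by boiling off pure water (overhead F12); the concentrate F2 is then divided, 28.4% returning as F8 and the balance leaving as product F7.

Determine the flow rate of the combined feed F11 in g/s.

1126 g/s

Overall K2CO3 balance (none leaves overhead): K2CO3 in fresh feed = K2CO3 in product, i.e. 1010×0.157 = (1−0.284)·F2·0.542.
F2 = 158.57/(0.542×0.716) = 408.61 g/s.
Recycle F8 = 0.284×408.61 = 116.05 g/s.
Combined feed F11 = 1010 + 116.05 = 1126 g/s.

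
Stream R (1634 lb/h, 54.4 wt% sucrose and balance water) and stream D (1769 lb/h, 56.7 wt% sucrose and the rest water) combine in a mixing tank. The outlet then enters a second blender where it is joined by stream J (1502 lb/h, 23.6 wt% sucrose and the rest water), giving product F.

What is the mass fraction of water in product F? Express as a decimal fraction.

Overall, product flow = 4905 lb/h.
water in = 1634×0.456 + 1769×0.433 + 1502×0.764 = 2658.6 lb/h.
water fraction in F = 0.5420.

0.5420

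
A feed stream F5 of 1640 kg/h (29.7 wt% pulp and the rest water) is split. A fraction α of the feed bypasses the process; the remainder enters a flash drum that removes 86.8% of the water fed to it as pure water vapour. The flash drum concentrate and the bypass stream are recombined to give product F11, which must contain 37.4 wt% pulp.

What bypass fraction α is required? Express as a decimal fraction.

All 1640×0.297 = 487.08 kg/h of pulp reaches F11, so F11 = 487.08/0.374 = 1302.4 kg/h and vapour = 337.65 kg/h.
The evaporator receives (1−α)·1640 of feed at 0.703 water and removes 0.868 of that water:
0.868×0.703×(1−α)×1640 = 337.65
(1−α) = 337.65/1000.7 = 0.3374;  α = 0.6626.

0.663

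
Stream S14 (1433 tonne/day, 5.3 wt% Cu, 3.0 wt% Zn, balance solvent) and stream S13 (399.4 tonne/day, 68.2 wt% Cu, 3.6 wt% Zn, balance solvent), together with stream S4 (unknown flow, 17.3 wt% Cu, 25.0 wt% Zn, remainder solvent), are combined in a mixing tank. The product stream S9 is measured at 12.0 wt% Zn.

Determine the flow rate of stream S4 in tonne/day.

1250 tonne/day

Let S4 be the unknown flow. Total out = 1832.4 + S4.
Zn balance: 57.368 + 0.250·S4 = 0.120·(1832.4 + S4)
(0.250 − 0.120)·S4 = 0.120×1832.4 − 57.368 = 162.52
S4 = 162.52 / 0.130 = 1250.2 tonne/day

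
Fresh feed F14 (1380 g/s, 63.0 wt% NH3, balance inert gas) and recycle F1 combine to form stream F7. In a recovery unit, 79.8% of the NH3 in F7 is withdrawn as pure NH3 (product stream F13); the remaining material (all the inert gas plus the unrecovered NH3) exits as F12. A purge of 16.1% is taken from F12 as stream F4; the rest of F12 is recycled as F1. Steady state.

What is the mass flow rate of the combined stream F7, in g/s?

4218 g/s

inert gas enters only via F14 and leaves only via the purge: 1380×0.370 = 0.161×(inert gas in F12), and the recovery unit passes all inert gas, so inert gas in F7 = inert gas in F12 = 3171.4 g/s.
NH3 in F7: m_A = 1380×0.630 + (1−0.161)·(1−0.798)·m_A, so m_A = 869.4/0.8305 = 1046.8 g/s.
F7 = 1046.8 + 3171.4 = 4218.2 g/s.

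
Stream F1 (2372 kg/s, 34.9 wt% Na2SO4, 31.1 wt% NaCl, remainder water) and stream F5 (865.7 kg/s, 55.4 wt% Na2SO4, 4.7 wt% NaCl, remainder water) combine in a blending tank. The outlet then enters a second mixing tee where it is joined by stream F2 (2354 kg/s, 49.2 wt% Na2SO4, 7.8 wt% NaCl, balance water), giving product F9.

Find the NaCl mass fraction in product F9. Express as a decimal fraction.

Overall, product flow = 5591.7 kg/s.
NaCl in = 2372×0.311 + 865.7×0.047 + 2354×0.078 = 961.99 kg/s.
NaCl fraction in F9 = 0.172.

0.172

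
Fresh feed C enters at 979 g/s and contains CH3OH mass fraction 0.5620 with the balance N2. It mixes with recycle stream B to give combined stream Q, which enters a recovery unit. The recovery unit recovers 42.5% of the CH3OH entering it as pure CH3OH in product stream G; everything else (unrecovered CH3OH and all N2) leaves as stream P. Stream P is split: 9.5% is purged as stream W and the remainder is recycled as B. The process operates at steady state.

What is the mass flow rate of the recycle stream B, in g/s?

N2 enters only via C and leaves only via the purge: 979×0.438 = 0.095×(N2 in P), and the recovery unit passes all N2, so N2 in Q = N2 in P = 4513.7 g/s.
CH3OH in Q: m_A = 979×0.562 + (1−0.095)·(1−0.425)·m_A, so m_A = 550.2/0.4796 = 1147.1 g/s.
P = (1−0.425)×1147.1 + 4513.7 = 5173.3 g/s.
Recycle B = (1−0.095)×5173.3 = 4681.8 g/s.

4682 g/s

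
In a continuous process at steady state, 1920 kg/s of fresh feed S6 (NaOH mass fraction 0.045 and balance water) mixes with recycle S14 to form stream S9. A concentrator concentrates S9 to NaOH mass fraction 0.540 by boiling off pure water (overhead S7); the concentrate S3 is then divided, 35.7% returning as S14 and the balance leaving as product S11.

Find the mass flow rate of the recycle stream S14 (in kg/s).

88.83 kg/s

Overall NaOH balance (none leaves overhead): NaOH in fresh feed = NaOH in product, i.e. 1920×0.045 = (1−0.357)·S3·0.540.
S3 = 86.4/(0.540×0.643) = 248.83 kg/s.
Recycle S14 = 0.357×248.83 = 88.834 kg/s.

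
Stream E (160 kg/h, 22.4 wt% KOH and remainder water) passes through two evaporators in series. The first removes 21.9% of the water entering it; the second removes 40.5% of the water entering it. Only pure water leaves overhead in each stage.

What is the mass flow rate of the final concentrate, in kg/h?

93.54 kg/h

water in feed = 160×0.776 = 124.16 kg/h.
After stage 1: water left = (1−0.219)×124.16 = 96.969; stream total = 132.81 kg/h.
After stage 2: water left = (1−0.405)×96.969 = 57.697; final concentrate = 93.537 kg/h.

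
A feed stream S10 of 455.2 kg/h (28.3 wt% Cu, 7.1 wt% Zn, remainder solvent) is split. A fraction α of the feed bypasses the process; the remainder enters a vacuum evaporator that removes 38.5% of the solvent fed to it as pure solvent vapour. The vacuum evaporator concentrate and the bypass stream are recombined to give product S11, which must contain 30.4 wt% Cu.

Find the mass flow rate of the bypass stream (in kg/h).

328.8 kg/h

All 455.2×0.283 = 128.82 kg/h of Cu reaches S11, so S11 = 128.82/0.304 = 423.76 kg/h and vapour = 31.445 kg/h.
The evaporator receives (1−α)·455.2 of feed at 0.646 solvent and removes 0.385 of that solvent:
0.385×0.646×(1−α)×455.2 = 31.445
(1−α) = 31.445/113.21 = 0.2777;  α = 0.7223.
Bypass flow = 0.7223×455.2 = 328.77 kg/h.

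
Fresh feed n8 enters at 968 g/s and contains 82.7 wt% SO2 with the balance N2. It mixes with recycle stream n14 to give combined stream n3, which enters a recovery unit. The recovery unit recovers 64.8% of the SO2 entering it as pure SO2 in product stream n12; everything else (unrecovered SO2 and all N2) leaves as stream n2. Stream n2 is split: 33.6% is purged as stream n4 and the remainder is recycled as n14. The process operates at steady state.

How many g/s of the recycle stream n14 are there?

N2 enters only via n8 and leaves only via the purge: 968×0.173 = 0.336×(N2 in n2), and the recovery unit passes all N2, so N2 in n3 = N2 in n2 = 498.4 g/s.
SO2 in n3: m_A = 968×0.827 + (1−0.336)·(1−0.648)·m_A, so m_A = 800.54/0.7663 = 1044.7 g/s.
n2 = (1−0.648)×1044.7 + 498.4 = 866.14 g/s.
Recycle n14 = (1−0.336)×866.14 = 575.12 g/s.

575.1 g/s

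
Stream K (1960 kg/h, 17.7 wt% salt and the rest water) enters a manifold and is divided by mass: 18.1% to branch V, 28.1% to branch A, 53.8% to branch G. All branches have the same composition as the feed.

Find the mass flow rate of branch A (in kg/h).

550.8 kg/h

Branch A flow = 0.281×1960 = 550.76 kg/h.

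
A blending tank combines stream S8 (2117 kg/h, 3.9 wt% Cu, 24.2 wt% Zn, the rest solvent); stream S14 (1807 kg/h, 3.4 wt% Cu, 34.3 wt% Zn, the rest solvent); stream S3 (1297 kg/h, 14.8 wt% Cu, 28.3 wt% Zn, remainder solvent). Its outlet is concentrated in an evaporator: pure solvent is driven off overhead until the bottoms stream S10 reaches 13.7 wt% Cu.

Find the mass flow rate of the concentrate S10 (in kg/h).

2452 kg/h

Cu entering = 2117×0.039 + 1807×0.034 + 1297×0.148 = 335.96 kg/h.
All Cu reports to S10, so S10 = 335.96/0.137 = 2452.2 kg/h.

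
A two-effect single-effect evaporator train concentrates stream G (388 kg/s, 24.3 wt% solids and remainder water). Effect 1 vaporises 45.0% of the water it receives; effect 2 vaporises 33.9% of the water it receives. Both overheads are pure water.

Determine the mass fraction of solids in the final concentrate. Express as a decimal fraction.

water in feed = 388×0.757 = 293.72 kg/s.
After stage 1: water left = (1−0.450)×293.72 = 161.54; stream total = 255.83 kg/s.
After stage 2: water left = (1−0.339)×161.54 = 106.78; final concentrate = 201.06 kg/s.
solids fraction = 94.284/201.06 = 0.469.

0.469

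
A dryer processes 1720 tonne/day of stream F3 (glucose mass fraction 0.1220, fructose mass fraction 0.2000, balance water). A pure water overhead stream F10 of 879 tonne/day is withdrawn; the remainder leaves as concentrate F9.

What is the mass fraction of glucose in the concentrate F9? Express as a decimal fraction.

glucose is not removed: 1720×0.122 = 209.84 tonne/day of glucose enters F9.
Concentrate = 1720 − 879 = 841 tonne/day.
Mass fraction = 209.84/841 = 0.2495.

0.2495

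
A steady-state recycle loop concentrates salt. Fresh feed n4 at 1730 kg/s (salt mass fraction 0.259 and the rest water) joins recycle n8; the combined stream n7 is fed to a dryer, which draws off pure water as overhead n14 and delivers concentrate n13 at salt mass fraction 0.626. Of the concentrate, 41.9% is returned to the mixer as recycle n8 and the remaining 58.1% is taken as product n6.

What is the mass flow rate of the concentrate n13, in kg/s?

1232 kg/s

Overall salt balance (none leaves overhead): salt in fresh feed = salt in product, i.e. 1730×0.259 = (1−0.419)·n13·0.626.
n13 = 448.07/(0.626×0.581) = 1232 kg/s.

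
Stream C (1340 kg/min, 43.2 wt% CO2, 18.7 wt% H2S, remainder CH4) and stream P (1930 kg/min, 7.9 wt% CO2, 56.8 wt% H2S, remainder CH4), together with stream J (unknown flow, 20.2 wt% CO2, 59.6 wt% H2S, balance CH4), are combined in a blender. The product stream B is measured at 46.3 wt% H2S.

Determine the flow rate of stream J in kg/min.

Let J be the unknown flow. Total out = 3270 + J.
H2S balance: 1346.8 + 0.596·J = 0.463·(3270 + J)
(0.596 − 0.463)·J = 0.463×3270 − 1346.8 = 167.19
J = 167.19 / 0.133 = 1257.1 kg/min

1257 kg/min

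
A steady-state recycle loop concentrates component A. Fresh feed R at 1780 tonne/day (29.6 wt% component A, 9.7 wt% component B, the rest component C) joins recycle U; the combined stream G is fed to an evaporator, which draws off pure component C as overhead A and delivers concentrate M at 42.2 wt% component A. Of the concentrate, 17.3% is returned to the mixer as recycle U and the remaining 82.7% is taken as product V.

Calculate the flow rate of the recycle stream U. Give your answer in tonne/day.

261.2 tonne/day

Overall component A balance (none leaves overhead): component A in fresh feed = component A in product, i.e. 1780×0.296 = (1−0.173)·M·0.422.
M = 526.88/(0.422×0.827) = 1509.7 tonne/day.
Recycle U = 0.173×1509.7 = 261.18 tonne/day.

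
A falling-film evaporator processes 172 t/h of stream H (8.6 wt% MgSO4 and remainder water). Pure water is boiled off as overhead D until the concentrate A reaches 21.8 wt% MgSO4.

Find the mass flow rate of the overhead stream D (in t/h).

MgSO4 is conserved: 172×0.086 = 14.792 t/h all reports to the concentrate.
Concentrate = 14.792/(target fraction) = 67.853 t/h.
Overhead = 172 − 67.853 = 104.15 t/h.

104.1 t/h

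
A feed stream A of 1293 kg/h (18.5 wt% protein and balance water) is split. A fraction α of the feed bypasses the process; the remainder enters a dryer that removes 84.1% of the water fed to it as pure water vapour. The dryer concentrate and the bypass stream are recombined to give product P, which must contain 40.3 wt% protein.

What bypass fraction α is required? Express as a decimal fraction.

0.211

All 1293×0.185 = 239.2 kg/h of protein reaches P, so P = 239.2/0.403 = 593.56 kg/h and vapour = 699.44 kg/h.
The evaporator receives (1−α)·1293 of feed at 0.815 water and removes 0.841 of that water:
0.841×0.815×(1−α)×1293 = 699.44
(1−α) = 699.44/886.24 = 0.7892;  α = 0.2108.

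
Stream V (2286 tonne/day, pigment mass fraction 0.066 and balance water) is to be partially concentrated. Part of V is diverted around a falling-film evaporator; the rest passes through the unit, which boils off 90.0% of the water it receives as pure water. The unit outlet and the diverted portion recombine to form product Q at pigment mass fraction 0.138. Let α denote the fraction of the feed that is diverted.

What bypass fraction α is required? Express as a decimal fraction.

0.379

All 2286×0.066 = 150.88 tonne/day of pigment reaches Q, so Q = 150.88/0.138 = 1093.3 tonne/day and vapour = 1192.7 tonne/day.
The evaporator receives (1−α)·2286 of feed at 0.934 water and removes 0.900 of that water:
0.900×0.934×(1−α)×2286 = 1192.7
(1−α) = 1192.7/1921.6 = 0.6207;  α = 0.3793.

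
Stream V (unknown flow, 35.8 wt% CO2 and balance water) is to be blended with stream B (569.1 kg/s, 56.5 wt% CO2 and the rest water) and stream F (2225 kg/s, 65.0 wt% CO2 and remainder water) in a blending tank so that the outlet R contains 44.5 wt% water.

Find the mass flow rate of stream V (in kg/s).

1102 kg/s

Let V be the unknown flow. Total out = 2794.1 + V.
water balance: 1026.3 + 0.642·V = 0.445·(2794.1 + V)
(0.642 − 0.445)·V = 0.445×2794.1 − 1026.3 = 217.07
V = 217.07 / 0.197 = 1101.9 kg/s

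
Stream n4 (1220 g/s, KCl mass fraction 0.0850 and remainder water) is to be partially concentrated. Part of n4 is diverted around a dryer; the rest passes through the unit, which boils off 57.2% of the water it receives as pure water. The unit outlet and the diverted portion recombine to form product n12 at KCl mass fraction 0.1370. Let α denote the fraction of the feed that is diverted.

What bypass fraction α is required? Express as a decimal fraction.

0.275

All 1220×0.085 = 103.7 g/s of KCl reaches n12, so n12 = 103.7/0.137 = 756.93 g/s and vapour = 463.07 g/s.
The evaporator receives (1−α)·1220 of feed at 0.915 water and removes 0.572 of that water:
0.572×0.915×(1−α)×1220 = 463.07
(1−α) = 463.07/638.52 = 0.7252;  α = 0.2748.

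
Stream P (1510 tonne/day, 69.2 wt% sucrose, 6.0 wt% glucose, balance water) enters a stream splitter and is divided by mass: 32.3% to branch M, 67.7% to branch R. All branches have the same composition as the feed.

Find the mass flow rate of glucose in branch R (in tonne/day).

Branch R total = 0.677×1510 = 1022.3 tonne/day.
glucose in R = 0.060×1022.3 = 61.336 tonne/day.

61.34 tonne/day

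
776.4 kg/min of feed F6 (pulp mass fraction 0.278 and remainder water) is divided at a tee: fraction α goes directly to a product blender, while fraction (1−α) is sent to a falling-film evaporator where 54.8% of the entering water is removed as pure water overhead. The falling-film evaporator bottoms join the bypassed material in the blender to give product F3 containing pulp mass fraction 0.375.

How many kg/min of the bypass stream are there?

All 776.4×0.278 = 215.84 kg/min of pulp reaches F3, so F3 = 215.84/0.375 = 575.57 kg/min and vapour = 200.83 kg/min.
The evaporator receives (1−α)·776.4 of feed at 0.722 water and removes 0.548 of that water:
0.548×0.722×(1−α)×776.4 = 200.83
(1−α) = 200.83/307.19 = 0.6538;  α = 0.3462.
Bypass flow = 0.3462×776.4 = 268.82 kg/min.

268.8 kg/min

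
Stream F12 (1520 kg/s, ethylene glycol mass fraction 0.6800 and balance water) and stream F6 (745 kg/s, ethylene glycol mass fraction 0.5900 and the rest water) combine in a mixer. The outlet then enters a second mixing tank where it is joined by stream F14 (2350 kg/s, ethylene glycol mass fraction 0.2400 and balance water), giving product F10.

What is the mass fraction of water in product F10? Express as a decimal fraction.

0.5586

Overall, product flow = 4615 kg/s.
water in = 1520×0.320 + 745×0.410 + 2350×0.760 = 2577.8 kg/s.
water fraction in F10 = 0.5586.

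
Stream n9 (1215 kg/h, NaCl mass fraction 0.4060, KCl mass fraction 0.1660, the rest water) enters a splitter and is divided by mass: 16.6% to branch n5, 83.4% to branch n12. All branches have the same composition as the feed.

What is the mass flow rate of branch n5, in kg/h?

Branch n5 flow = 0.166×1215 = 201.69 kg/h.

201.7 kg/h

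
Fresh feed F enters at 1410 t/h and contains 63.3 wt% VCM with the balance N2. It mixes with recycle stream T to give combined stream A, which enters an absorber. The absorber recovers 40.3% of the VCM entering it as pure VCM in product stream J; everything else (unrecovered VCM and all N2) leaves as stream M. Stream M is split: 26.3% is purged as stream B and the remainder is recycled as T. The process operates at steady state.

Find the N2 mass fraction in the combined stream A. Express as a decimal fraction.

0.552

N2 enters only via F and leaves only via the purge: 1410×0.367 = 0.263×(N2 in M), and the absorber passes all N2, so N2 in A = N2 in M = 1967.6 t/h.
VCM in A: m_A = 1410×0.633 + (1−0.263)·(1−0.403)·m_A, so m_A = 892.53/0.5600 = 1593.8 t/h.
A = 1593.8 + 1967.6 = 3561.3 t/h.
N2 fraction in A = 1967.6/3561.3 = 0.552.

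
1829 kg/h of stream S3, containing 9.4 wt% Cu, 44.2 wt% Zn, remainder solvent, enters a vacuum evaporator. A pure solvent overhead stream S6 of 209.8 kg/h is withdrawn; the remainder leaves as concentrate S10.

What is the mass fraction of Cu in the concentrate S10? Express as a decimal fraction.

0.106

Cu is not removed: 1829×0.094 = 171.93 kg/h of Cu enters S10.
Concentrate = 1829 − 209.8 = 1619.2 kg/h.
Mass fraction = 171.93/1619.2 = 0.106.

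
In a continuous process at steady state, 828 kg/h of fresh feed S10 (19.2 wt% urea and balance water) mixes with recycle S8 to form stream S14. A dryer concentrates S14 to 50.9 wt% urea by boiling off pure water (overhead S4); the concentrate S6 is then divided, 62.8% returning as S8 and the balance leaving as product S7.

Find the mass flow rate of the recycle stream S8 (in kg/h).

Overall urea balance (none leaves overhead): urea in fresh feed = urea in product, i.e. 828×0.192 = (1−0.628)·S6·0.509.
S6 = 158.98/(0.509×0.372) = 839.6 kg/h.
Recycle S8 = 0.628×839.6 = 527.27 kg/h.

527.3 kg/h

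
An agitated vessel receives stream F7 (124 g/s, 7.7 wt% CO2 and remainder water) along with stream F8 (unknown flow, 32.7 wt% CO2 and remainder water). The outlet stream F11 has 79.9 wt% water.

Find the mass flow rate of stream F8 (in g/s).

122 g/s

Let F8 be the unknown flow. Total out = 124 + F8.
water balance: 114.45 + 0.673·F8 = 0.799·(124 + F8)
(0.673 − 0.799)·F8 = 0.799×124 − 114.45 = -15.376
F8 = -15.376 / -0.126 = 122.03 g/s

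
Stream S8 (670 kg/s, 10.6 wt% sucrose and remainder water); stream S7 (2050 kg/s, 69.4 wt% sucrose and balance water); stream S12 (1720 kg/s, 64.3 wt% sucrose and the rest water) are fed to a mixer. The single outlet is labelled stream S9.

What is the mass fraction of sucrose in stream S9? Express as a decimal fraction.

0.586

Total flow out = 670 + 2050 + 1720 = 4440 kg/s.
sucrose in = 670×0.106 + 2050×0.694 + 1720×0.643 = 2599.7 kg/s.
sucrose mass fraction in S9 = 2599.7/4440 = 0.586.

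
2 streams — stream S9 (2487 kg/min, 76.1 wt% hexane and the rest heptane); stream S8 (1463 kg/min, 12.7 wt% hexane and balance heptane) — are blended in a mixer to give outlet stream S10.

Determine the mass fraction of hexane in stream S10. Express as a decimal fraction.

0.526

Total flow out = 2487 + 1463 = 3950 kg/min.
hexane in = 2487×0.761 + 1463×0.127 = 2078.4 kg/min.
hexane mass fraction in S10 = 2078.4/3950 = 0.526.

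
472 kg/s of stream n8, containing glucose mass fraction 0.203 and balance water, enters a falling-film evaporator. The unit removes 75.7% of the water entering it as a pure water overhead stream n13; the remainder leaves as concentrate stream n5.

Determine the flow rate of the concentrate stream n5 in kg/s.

water entering = 472×0.797 = 376.18 kg/s; overhead removed = 0.757×376.18 = 284.77 kg/s.
Concentrate = 472 − 284.77 = 187.23 kg/s.

187.2 kg/s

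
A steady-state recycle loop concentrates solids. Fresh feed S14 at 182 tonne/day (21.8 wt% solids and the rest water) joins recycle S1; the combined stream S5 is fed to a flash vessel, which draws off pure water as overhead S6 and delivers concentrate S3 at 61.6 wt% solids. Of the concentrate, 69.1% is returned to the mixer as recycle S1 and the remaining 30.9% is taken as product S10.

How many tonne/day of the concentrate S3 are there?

208.4 tonne/day

Overall solids balance (none leaves overhead): solids in fresh feed = solids in product, i.e. 182×0.218 = (1−0.691)·S3·0.616.
S3 = 39.676/(0.616×0.309) = 208.44 tonne/day.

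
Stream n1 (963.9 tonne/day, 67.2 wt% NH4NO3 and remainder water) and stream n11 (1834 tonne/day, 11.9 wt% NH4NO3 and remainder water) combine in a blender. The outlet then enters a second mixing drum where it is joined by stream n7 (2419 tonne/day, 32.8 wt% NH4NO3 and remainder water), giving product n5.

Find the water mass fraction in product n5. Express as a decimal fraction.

Overall, product flow = 5216.9 tonne/day.
water in = 963.9×0.328 + 1834×0.881 + 2419×0.672 = 3557.5 tonne/day.
water fraction in n5 = 0.6819.

0.6819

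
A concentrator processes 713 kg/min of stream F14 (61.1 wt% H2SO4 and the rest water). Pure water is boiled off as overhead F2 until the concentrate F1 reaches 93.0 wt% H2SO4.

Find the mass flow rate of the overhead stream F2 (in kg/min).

244.6 kg/min

H2SO4 is conserved: 713×0.611 = 435.64 kg/min all reports to the concentrate.
Concentrate = 435.64/(target fraction) = 468.43 kg/min.
Overhead = 713 − 468.43 = 244.57 kg/min.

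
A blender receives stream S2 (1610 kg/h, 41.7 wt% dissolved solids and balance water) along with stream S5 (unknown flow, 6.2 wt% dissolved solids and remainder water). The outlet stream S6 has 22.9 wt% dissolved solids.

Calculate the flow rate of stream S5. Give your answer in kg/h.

Let S5 be the unknown flow. Total out = 1610 + S5.
dissolved solids balance: 671.37 + 0.062·S5 = 0.229·(1610 + S5)
(0.062 − 0.229)·S5 = 0.229×1610 − 671.37 = -302.68
S5 = -302.68 / -0.167 = 1812.5 kg/h

1812 kg/h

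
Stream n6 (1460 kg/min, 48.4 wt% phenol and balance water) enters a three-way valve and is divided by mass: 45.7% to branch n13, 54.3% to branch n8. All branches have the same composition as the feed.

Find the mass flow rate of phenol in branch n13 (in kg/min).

Branch n13 total = 0.457×1460 = 667.22 kg/min.
phenol in n13 = 0.484×667.22 = 322.93 kg/min.

322.9 kg/min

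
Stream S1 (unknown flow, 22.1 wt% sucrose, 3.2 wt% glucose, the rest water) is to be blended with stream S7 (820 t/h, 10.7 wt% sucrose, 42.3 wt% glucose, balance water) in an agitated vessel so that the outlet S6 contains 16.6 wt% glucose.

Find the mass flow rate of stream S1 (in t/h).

1573 t/h

Let S1 be the unknown flow. Total out = 820 + S1.
glucose balance: 346.86 + 0.032·S1 = 0.166·(820 + S1)
(0.032 − 0.166)·S1 = 0.166×820 − 346.86 = -210.74
S1 = -210.74 / -0.134 = 1572.7 t/h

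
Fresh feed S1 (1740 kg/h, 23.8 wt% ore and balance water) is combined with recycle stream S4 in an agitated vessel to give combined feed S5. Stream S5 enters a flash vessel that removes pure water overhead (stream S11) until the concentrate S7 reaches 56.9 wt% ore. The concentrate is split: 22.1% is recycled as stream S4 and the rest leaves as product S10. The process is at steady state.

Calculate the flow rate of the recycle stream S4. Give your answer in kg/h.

Overall ore balance (none leaves overhead): ore in fresh feed = ore in product, i.e. 1740×0.238 = (1−0.221)·S7·0.569.
S7 = 414.12/(0.569×0.779) = 934.28 kg/h.
Recycle S4 = 0.221×934.28 = 206.48 kg/h.

206.5 kg/h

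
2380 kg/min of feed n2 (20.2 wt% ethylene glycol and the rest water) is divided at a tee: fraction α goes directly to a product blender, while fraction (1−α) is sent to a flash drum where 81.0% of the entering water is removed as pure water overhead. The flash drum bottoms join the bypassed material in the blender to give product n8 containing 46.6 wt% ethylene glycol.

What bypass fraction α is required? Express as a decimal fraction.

0.124

All 2380×0.202 = 480.76 kg/min of ethylene glycol reaches n8, so n8 = 480.76/0.466 = 1031.7 kg/min and vapour = 1348.3 kg/min.
The evaporator receives (1−α)·2380 of feed at 0.798 water and removes 0.810 of that water:
0.810×0.798×(1−α)×2380 = 1348.3
(1−α) = 1348.3/1538.4 = 0.8765;  α = 0.1235.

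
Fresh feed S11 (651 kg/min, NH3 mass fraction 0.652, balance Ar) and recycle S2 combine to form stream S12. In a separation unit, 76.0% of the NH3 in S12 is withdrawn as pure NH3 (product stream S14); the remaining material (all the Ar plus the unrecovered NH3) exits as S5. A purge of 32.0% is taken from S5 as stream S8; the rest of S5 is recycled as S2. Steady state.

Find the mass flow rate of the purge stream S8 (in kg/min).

Ar enters only via S11 and leaves only via the purge: 651×0.348 = 0.320×(Ar in S5), and the separation unit passes all Ar, so Ar in S12 = Ar in S5 = 707.96 kg/min.
NH3 in S12: m_A = 651×0.652 + (1−0.320)·(1−0.760)·m_A, so m_A = 424.45/0.8368 = 507.23 kg/min.
S5 = (1−0.760)×507.23 + 707.96 = 829.7 kg/min.
Purge S8 = 0.320×829.7 = 265.5 kg/min.

265.5 kg/min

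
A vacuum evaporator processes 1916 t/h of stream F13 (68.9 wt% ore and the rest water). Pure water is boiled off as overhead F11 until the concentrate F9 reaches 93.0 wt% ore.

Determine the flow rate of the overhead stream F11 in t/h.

496.5 t/h

ore is conserved: 1916×0.689 = 1320.1 t/h all reports to the concentrate.
Concentrate = 1320.1/(target fraction) = 1419.5 t/h.
Overhead = 1916 − 1419.5 = 496.51 t/h.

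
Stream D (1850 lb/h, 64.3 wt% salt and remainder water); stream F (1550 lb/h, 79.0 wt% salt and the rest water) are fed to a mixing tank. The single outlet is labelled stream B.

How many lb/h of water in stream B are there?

water out = water in = 1850×0.357 + 1550×0.210 = 985.95 lb/h.

985.9 lb/h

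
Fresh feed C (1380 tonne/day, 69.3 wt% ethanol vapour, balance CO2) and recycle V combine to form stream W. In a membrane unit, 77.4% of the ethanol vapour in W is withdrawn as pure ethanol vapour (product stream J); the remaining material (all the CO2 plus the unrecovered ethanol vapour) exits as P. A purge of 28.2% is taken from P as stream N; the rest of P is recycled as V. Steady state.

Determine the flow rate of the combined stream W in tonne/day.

CO2 enters only via C and leaves only via the purge: 1380×0.307 = 0.282×(CO2 in P), and the membrane unit passes all CO2, so CO2 in W = CO2 in P = 1502.3 tonne/day.
ethanol vapour in W: m_A = 1380×0.693 + (1−0.282)·(1−0.774)·m_A, so m_A = 956.34/0.8377 = 1141.6 tonne/day.
W = 1141.6 + 1502.3 = 2643.9 tonne/day.

2644 tonne/day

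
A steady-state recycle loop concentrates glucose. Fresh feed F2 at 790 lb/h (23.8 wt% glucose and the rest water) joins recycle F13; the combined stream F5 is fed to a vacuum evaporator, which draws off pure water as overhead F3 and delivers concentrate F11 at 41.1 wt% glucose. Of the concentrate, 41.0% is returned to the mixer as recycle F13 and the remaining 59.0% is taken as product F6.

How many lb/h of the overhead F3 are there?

Overall glucose balance (none leaves overhead): glucose in fresh feed = glucose in product, i.e. 790×0.238 = (1−0.410)·F11·0.411.
F11 = 188.02/(0.411×0.590) = 775.37 lb/h.
Recycle F13 = 0.410×775.37 = 317.9 lb/h.
Combined feed F5 = 790 + 317.9 = 1107.9 lb/h.
Overhead F3 = F5 − F11 = 1107.9 − 775.37 = 332.53 lb/h.

332.5 lb/h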